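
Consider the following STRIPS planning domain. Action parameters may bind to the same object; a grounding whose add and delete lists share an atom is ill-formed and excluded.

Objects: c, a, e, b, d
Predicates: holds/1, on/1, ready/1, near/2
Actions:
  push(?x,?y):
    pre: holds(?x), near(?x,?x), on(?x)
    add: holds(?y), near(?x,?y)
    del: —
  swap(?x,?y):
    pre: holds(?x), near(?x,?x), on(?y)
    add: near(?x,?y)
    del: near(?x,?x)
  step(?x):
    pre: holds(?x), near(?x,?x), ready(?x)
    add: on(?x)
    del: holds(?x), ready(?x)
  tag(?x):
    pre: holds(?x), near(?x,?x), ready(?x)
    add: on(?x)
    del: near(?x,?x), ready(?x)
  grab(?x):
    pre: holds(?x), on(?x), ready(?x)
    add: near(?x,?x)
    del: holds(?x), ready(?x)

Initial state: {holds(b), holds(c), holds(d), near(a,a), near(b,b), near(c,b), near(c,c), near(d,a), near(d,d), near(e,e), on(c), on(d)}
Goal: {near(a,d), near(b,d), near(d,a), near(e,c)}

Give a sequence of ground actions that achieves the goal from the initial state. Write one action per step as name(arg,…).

1. push(c,a)  →  {holds(a), holds(b), holds(c), holds(d), near(a,a), near(b,b), near(c,a), near(c,b), near(c,c), near(d,a), near(d,d), near(e,e), on(c), on(d)}
2. push(c,e)  →  {holds(a), holds(b), holds(c), holds(d), holds(e), near(a,a), near(b,b), near(c,a), near(c,b), near(c,c), near(c,e), near(d,a), near(d,d), near(e,e), on(c), on(d)}
3. swap(a,d)  →  {holds(a), holds(b), holds(c), holds(d), holds(e), near(a,d), near(b,b), near(c,a), near(c,b), near(c,c), near(c,e), near(d,a), near(d,d), near(e,e), on(c), on(d)}
4. swap(e,c)  →  {holds(a), holds(b), holds(c), holds(d), holds(e), near(a,d), near(b,b), near(c,a), near(c,b), near(c,c), near(c,e), near(d,a), near(d,d), near(e,c), on(c), on(d)}
5. swap(b,d)  →  {holds(a), holds(b), holds(c), holds(d), holds(e), near(a,d), near(b,d), near(c,a), near(c,b), near(c,c), near(c,e), near(d,a), near(d,d), near(e,c), on(c), on(d)}

push(c,a); push(c,e); swap(a,d); swap(e,c); swap(b,d)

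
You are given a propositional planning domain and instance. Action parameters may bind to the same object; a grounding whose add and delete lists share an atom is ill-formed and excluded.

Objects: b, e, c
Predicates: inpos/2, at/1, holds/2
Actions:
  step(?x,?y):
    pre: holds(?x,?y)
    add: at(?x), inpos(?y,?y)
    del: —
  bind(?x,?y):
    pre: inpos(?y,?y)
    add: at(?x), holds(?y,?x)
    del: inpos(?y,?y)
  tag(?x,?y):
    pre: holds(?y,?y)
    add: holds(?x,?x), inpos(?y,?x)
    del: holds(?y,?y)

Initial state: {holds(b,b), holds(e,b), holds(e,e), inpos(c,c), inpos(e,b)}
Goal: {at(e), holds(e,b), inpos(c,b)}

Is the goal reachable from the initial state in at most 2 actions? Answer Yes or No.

No

1. step(e,b)  →  {at(e), holds(b,b), holds(e,b), holds(e,e), inpos(b,b), inpos(c,c), inpos(e,b)}
2. bind(c,c)  →  {at(c), at(e), holds(b,b), holds(c,c), holds(e,b), holds(e,e), inpos(b,b), inpos(e,b)}
3. tag(b,c)  →  {at(c), at(e), holds(b,b), holds(e,b), holds(e,e), inpos(b,b), inpos(c,b), inpos(e,b)}
optimal plan length = 3; 3 > 2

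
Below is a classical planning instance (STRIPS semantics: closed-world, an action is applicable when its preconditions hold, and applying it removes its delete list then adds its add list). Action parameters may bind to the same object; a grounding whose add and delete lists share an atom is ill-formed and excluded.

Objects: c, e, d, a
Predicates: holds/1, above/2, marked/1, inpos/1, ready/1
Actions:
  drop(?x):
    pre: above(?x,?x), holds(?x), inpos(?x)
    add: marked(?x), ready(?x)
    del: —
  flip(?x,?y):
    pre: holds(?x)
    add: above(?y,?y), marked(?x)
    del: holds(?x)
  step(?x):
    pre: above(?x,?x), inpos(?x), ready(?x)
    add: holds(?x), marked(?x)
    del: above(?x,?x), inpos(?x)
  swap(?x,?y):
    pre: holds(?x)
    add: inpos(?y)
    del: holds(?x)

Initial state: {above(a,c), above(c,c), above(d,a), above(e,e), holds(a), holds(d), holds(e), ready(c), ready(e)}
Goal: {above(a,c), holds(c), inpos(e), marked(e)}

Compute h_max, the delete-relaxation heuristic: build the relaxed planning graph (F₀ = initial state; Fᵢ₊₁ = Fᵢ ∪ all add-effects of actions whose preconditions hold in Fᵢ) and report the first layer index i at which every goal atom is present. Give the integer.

F0 = init (9 atoms)
F1 = F0 ∪ {above(a,a), above(d,d), inpos(a), inpos(c), inpos(d), inpos(e), marked(a), marked(d), marked(e)}  (18 atoms)
F2 = F1 ∪ {holds(c), marked(c), ready(a), ready(d)}  (22 atoms)
goal ⊆ F2  ⇒  h_max = 2

2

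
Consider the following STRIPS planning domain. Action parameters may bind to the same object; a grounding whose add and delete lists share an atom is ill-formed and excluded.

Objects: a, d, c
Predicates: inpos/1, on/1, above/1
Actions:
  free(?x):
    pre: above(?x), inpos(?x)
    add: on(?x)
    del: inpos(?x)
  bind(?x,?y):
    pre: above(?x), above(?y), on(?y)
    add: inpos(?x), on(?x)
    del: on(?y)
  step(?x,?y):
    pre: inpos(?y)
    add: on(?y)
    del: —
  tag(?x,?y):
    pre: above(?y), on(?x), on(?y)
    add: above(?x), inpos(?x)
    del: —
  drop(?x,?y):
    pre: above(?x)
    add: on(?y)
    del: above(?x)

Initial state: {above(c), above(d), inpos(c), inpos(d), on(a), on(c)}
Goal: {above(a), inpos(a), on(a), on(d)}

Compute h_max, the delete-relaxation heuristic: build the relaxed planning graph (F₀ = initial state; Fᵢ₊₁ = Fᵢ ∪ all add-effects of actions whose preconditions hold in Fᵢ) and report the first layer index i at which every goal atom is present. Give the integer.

1

F0 = init (6 atoms)
F1 = F0 ∪ {above(a), inpos(a), on(d)}  (9 atoms)
goal ⊆ F1  ⇒  h_max = 1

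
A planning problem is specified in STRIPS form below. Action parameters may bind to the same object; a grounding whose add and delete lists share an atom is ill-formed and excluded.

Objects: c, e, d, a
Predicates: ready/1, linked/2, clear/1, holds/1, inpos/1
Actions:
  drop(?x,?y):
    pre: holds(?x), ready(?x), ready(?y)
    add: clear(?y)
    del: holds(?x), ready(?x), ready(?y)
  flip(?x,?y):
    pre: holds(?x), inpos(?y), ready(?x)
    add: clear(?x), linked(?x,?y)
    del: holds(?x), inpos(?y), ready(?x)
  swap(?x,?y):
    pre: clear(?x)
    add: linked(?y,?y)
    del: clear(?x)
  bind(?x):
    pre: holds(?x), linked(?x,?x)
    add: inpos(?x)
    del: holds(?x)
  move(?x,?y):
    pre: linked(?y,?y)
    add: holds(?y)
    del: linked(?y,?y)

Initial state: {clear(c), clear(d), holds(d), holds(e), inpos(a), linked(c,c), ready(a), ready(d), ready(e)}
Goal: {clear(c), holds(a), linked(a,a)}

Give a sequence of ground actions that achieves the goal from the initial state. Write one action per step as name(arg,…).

drop(e,e); swap(e,a); move(c,a); swap(d,a)

1. drop(e,e)  →  {clear(c), clear(d), clear(e), holds(d), inpos(a), linked(c,c), ready(a), ready(d)}
2. swap(e,a)  →  {clear(c), clear(d), holds(d), inpos(a), linked(a,a), linked(c,c), ready(a), ready(d)}
3. move(c,a)  →  {clear(c), clear(d), holds(a), holds(d), inpos(a), linked(c,c), ready(a), ready(d)}
4. swap(d,a)  →  {clear(c), holds(a), holds(d), inpos(a), linked(a,a), linked(c,c), ready(a), ready(d)}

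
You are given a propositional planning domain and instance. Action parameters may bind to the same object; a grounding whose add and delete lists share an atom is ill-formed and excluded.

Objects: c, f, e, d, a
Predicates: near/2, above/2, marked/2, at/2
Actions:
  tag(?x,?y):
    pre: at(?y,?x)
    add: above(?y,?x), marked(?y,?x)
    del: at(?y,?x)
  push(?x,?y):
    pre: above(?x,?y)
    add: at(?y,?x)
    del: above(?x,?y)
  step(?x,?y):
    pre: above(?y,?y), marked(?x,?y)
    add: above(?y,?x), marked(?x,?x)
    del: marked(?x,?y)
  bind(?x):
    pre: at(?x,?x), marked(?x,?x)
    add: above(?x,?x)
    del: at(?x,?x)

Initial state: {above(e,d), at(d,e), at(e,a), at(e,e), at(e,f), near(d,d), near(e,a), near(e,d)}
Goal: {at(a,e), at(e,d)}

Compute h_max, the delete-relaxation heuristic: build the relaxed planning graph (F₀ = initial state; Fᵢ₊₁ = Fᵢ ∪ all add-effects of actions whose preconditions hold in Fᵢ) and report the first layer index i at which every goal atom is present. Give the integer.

F0 = init (8 atoms)
F1 = F0 ∪ {above(d,e), above(e,a), above(e,e), above(e,f), marked(d,e), marked(e,a), marked(e,e), marked(e,f)}  (16 atoms)
F2 = F1 ∪ {at(a,e), at(e,d), at(f,e), marked(d,d)}  (20 atoms)
goal ⊆ F2  ⇒  h_max = 2

2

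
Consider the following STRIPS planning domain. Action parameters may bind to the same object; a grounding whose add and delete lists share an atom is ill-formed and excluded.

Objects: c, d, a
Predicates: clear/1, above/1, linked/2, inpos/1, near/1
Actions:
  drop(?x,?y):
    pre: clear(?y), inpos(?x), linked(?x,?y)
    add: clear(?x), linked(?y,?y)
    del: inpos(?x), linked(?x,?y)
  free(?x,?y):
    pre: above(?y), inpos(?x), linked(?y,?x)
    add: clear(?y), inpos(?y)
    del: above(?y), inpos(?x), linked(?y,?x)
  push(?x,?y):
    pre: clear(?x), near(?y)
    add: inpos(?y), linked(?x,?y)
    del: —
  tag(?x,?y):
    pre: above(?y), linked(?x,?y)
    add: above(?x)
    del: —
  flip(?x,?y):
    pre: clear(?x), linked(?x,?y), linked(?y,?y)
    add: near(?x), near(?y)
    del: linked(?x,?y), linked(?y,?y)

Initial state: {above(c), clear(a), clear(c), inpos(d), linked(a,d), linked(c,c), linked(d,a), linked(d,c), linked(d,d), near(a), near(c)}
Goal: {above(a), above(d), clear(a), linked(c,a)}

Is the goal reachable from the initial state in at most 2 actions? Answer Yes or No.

No

1. push(c,a)  →  {above(c), clear(a), clear(c), inpos(a), inpos(d), linked(a,d), linked(c,a), linked(c,c), linked(d,a), linked(d,c), linked(d,d), near(a), near(c)}
2. tag(d,c)  →  {above(c), above(d), clear(a), clear(c), inpos(a), inpos(d), linked(a,d), linked(c,a), linked(c,c), linked(d,a), linked(d,c), linked(d,d), near(a), near(c)}
3. tag(a,d)  →  {above(a), above(c), above(d), clear(a), clear(c), inpos(a), inpos(d), linked(a,d), linked(c,a), linked(c,c), linked(d,a), linked(d,c), linked(d,d), near(a), near(c)}
optimal plan length = 3; 3 > 2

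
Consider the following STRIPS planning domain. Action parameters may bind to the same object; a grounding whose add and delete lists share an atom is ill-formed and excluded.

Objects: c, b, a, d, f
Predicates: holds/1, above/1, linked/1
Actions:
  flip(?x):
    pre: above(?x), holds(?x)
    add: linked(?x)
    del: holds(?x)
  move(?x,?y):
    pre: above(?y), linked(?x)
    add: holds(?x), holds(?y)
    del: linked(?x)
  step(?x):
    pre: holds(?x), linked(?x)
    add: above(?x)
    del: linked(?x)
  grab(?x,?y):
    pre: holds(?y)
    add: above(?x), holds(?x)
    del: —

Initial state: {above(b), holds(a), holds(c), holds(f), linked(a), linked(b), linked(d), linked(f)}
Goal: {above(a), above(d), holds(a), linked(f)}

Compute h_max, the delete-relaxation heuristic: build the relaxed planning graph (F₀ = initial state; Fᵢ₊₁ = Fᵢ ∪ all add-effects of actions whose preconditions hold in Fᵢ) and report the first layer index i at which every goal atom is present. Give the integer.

F0 = init (8 atoms)
F1 = F0 ∪ {above(a), above(c), above(d), above(f), holds(b), holds(d)}  (14 atoms)
goal ⊆ F1  ⇒  h_max = 1

1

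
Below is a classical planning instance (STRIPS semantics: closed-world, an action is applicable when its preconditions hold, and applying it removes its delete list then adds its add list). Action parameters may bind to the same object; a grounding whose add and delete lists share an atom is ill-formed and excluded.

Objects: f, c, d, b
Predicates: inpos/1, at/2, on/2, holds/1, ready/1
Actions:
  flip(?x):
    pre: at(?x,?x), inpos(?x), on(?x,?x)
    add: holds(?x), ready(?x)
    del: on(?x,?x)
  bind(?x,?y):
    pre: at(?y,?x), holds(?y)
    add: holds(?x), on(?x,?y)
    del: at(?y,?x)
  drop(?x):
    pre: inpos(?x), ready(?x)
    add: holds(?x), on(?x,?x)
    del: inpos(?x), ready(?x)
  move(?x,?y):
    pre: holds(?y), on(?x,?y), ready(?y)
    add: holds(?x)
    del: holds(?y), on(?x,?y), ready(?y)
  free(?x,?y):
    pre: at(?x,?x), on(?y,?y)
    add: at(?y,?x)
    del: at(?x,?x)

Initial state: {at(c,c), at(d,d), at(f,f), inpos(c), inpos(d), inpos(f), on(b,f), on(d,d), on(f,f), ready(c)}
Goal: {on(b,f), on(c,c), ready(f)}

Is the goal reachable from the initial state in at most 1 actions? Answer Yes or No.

1. flip(f)  →  {at(c,c), at(d,d), at(f,f), holds(f), inpos(c), inpos(d), inpos(f), on(b,f), on(d,d), ready(c), ready(f)}
2. drop(c)  →  {at(c,c), at(d,d), at(f,f), holds(c), holds(f), inpos(d), inpos(f), on(b,f), on(c,c), on(d,d), ready(f)}
optimal plan length = 2; 2 > 1

No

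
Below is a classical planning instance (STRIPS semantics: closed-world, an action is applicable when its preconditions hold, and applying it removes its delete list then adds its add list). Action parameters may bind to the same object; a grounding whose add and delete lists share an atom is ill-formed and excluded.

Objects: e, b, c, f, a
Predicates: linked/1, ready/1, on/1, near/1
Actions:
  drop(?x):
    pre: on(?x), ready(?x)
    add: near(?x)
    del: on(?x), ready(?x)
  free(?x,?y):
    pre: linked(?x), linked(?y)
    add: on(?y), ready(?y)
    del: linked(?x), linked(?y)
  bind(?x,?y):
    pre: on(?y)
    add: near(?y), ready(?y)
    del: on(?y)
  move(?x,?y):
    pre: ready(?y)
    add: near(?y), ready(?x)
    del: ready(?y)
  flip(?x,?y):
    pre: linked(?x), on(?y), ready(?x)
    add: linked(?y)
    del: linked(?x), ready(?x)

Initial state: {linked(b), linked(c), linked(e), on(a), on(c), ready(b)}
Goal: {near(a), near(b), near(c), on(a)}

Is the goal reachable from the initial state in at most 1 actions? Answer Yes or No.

1. bind(e,c)  →  {linked(b), linked(c), linked(e), near(c), on(a), ready(b), ready(c)}
2. move(a,b)  →  {linked(b), linked(c), linked(e), near(b), near(c), on(a), ready(a), ready(c)}
3. move(e,a)  →  {linked(b), linked(c), linked(e), near(a), near(b), near(c), on(a), ready(c), ready(e)}
optimal plan length = 3; 3 > 1

No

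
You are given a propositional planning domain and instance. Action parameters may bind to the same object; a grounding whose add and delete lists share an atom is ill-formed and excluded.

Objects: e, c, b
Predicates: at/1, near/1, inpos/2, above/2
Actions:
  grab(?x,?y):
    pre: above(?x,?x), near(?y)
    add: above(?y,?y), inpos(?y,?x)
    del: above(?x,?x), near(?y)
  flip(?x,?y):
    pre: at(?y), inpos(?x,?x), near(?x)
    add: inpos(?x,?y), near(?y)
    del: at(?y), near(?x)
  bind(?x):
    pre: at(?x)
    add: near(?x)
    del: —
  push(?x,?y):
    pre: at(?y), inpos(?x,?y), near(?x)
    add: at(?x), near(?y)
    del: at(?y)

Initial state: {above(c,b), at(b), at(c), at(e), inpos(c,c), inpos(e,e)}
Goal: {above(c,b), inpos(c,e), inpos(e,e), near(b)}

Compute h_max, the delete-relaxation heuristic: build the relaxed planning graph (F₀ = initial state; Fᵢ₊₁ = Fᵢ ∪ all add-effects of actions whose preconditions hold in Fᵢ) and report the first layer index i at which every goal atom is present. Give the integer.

F0 = init (6 atoms)
F1 = F0 ∪ {near(b), near(c), near(e)}  (9 atoms)
F2 = F1 ∪ {inpos(c,b), inpos(c,e), inpos(e,b), inpos(e,c)}  (13 atoms)
goal ⊆ F2  ⇒  h_max = 2

2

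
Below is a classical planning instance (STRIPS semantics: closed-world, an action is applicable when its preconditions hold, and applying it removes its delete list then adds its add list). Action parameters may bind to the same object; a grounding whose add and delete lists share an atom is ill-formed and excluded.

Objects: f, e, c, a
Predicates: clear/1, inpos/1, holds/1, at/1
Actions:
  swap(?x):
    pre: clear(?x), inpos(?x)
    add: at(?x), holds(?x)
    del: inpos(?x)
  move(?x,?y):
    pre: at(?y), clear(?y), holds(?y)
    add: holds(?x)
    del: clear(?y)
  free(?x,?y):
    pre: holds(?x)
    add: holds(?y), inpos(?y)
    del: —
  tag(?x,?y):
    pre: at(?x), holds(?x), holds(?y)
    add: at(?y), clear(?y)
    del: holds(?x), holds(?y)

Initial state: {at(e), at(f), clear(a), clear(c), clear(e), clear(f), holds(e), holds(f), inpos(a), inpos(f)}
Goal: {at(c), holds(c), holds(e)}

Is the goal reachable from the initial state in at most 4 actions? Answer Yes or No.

1. free(f,c)  →  {at(e), at(f), clear(a), clear(c), clear(e), clear(f), holds(c), holds(e), holds(f), inpos(a), inpos(c), inpos(f)}
2. swap(c)  →  {at(c), at(e), at(f), clear(a), clear(c), clear(e), clear(f), holds(c), holds(e), holds(f), inpos(a), inpos(f)}
optimal plan length = 2; 2 ≤ 4

Yes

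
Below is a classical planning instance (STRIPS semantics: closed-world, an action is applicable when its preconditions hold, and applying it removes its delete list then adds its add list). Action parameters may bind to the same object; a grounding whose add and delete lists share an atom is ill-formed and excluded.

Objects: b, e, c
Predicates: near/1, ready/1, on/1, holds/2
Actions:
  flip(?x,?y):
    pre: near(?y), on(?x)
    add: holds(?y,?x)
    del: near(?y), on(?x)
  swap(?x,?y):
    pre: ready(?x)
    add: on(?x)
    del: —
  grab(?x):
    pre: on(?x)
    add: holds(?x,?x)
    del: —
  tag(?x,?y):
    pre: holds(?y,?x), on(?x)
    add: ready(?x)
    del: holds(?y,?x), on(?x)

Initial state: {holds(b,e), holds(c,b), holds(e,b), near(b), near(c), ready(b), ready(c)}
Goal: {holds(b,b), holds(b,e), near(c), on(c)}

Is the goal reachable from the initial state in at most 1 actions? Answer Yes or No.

1. swap(b,b)  →  {holds(b,e), holds(c,b), holds(e,b), near(b), near(c), on(b), ready(b), ready(c)}
2. flip(b,b)  →  {holds(b,b), holds(b,e), holds(c,b), holds(e,b), near(c), ready(b), ready(c)}
3. swap(c,b)  →  {holds(b,b), holds(b,e), holds(c,b), holds(e,b), near(c), on(c), ready(b), ready(c)}
optimal plan length = 3; 3 > 1

No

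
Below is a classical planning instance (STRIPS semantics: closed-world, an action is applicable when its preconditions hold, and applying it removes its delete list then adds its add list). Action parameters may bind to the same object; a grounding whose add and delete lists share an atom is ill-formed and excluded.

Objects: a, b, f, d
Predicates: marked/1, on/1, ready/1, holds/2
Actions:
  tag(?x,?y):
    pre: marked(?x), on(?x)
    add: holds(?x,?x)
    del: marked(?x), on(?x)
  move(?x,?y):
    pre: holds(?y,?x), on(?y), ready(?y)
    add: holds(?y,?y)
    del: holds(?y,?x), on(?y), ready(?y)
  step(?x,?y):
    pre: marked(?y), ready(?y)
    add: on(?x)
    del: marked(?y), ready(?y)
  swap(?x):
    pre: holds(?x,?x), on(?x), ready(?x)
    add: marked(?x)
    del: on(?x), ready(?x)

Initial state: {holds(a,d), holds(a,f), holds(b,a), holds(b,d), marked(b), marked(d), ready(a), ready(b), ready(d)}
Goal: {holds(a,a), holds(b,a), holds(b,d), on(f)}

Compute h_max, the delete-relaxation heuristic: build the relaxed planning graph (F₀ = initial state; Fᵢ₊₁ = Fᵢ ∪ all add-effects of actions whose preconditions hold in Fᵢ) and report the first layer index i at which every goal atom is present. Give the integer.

2

F0 = init (9 atoms)
F1 = F0 ∪ {on(a), on(b), on(d), on(f)}  (13 atoms)
F2 = F1 ∪ {holds(a,a), holds(b,b), holds(d,d)}  (16 atoms)
goal ⊆ F2  ⇒  h_max = 2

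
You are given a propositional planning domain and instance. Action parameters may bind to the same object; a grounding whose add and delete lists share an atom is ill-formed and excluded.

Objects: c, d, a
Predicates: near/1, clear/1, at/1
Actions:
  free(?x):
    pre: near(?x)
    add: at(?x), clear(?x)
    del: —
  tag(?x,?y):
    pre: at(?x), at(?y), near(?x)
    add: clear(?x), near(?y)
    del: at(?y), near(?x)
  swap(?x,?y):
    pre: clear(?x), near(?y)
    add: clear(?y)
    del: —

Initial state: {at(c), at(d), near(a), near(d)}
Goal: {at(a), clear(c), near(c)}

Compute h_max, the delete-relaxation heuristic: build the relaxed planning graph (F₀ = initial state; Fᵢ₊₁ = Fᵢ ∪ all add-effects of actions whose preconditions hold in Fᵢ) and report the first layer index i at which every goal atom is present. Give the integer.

F0 = init (4 atoms)
F1 = F0 ∪ {at(a), clear(a), clear(d), near(c)}  (8 atoms)
F2 = F1 ∪ {clear(c)}  (9 atoms)
goal ⊆ F2  ⇒  h_max = 2

2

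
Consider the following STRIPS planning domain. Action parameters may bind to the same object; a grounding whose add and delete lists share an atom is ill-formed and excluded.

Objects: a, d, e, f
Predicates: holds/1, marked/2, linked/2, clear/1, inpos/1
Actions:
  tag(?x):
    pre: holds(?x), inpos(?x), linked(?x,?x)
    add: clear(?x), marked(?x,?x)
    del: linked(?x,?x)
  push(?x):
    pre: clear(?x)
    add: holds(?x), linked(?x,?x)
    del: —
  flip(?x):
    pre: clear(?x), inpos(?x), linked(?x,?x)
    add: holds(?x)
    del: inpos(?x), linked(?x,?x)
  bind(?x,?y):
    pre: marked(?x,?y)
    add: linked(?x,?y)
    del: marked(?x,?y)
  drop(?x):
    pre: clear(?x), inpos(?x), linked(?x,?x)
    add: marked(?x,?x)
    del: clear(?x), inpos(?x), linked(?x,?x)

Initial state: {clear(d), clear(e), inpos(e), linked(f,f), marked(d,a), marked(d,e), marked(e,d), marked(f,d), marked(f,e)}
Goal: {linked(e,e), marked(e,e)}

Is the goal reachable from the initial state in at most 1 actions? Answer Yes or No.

1. push(e)  →  {clear(d), clear(e), holds(e), inpos(e), linked(e,e), linked(f,f), marked(d,a), marked(d,e), marked(e,d), marked(f,d), marked(f,e)}
2. tag(e)  →  {clear(d), clear(e), holds(e), inpos(e), linked(f,f), marked(d,a), marked(d,e), marked(e,d), marked(e,e), marked(f,d), marked(f,e)}
3. push(e)  →  {clear(d), clear(e), holds(e), inpos(e), linked(e,e), linked(f,f), marked(d,a), marked(d,e), marked(e,d), marked(e,e), marked(f,d), marked(f,e)}
optimal plan length = 3; 3 > 1

No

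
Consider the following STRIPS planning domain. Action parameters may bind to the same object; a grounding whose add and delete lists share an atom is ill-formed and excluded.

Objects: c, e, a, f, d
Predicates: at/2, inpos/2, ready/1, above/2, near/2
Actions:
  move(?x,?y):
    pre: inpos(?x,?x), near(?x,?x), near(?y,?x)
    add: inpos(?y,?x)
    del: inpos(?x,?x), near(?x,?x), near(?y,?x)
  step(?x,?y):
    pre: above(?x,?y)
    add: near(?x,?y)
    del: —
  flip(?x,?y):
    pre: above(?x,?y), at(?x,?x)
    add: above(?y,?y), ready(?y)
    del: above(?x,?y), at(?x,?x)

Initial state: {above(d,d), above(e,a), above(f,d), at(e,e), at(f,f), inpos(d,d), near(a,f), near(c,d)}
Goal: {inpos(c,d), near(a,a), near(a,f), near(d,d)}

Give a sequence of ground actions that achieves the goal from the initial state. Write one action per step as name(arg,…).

1. step(d,d)  →  {above(d,d), above(e,a), above(f,d), at(e,e), at(f,f), inpos(d,d), near(a,f), near(c,d), near(d,d)}
2. move(d,c)  →  {above(d,d), above(e,a), above(f,d), at(e,e), at(f,f), inpos(c,d), near(a,f)}
3. step(d,d)  →  {above(d,d), above(e,a), above(f,d), at(e,e), at(f,f), inpos(c,d), near(a,f), near(d,d)}
4. flip(e,a)  →  {above(a,a), above(d,d), above(f,d), at(f,f), inpos(c,d), near(a,f), near(d,d), ready(a)}
5. step(a,a)  →  {above(a,a), above(d,d), above(f,d), at(f,f), inpos(c,d), near(a,a), near(a,f), near(d,d), ready(a)}

step(d,d); move(d,c); step(d,d); flip(e,a); step(a,a)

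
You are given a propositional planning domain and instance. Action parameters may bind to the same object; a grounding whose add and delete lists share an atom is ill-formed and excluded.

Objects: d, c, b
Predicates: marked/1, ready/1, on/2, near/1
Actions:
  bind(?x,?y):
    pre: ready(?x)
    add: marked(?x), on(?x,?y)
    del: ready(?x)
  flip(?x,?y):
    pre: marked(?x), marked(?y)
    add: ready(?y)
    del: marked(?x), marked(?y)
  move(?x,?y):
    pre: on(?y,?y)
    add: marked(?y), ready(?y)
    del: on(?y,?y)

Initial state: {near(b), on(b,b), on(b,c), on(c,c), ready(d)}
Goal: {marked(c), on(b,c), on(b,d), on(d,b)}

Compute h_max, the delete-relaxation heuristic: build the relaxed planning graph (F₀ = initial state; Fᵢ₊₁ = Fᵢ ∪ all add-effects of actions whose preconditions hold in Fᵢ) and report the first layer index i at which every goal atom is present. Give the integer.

F0 = init (5 atoms)
F1 = F0 ∪ {marked(b), marked(c), marked(d), on(d,b), on(d,c), on(d,d), ready(b), ready(c)}  (13 atoms)
F2 = F1 ∪ {on(b,d), on(c,b), on(c,d)}  (16 atoms)
goal ⊆ F2  ⇒  h_max = 2

2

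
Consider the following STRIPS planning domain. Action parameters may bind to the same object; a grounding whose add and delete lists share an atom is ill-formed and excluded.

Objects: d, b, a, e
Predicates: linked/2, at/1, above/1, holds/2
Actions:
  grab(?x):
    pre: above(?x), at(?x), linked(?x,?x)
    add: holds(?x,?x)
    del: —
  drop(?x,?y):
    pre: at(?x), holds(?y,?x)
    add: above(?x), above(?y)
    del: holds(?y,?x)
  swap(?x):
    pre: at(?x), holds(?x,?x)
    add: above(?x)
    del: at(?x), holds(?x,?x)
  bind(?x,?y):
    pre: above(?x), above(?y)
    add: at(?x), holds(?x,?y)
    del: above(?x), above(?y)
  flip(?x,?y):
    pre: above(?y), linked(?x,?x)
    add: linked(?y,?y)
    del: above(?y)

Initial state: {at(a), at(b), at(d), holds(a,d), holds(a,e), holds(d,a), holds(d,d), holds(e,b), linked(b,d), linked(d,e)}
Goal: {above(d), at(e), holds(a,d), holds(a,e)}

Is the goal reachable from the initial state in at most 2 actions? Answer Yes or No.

1. drop(d,d)  →  {above(d), at(a), at(b), at(d), holds(a,d), holds(a,e), holds(d,a), holds(e,b), linked(b,d), linked(d,e)}
2. drop(b,e)  →  {above(b), above(d), above(e), at(a), at(b), at(d), holds(a,d), holds(a,e), holds(d,a), linked(b,d), linked(d,e)}
3. bind(e,b)  →  {above(d), at(a), at(b), at(d), at(e), holds(a,d), holds(a,e), holds(d,a), holds(e,b), linked(b,d), linked(d,e)}
optimal plan length = 3; 3 > 2

No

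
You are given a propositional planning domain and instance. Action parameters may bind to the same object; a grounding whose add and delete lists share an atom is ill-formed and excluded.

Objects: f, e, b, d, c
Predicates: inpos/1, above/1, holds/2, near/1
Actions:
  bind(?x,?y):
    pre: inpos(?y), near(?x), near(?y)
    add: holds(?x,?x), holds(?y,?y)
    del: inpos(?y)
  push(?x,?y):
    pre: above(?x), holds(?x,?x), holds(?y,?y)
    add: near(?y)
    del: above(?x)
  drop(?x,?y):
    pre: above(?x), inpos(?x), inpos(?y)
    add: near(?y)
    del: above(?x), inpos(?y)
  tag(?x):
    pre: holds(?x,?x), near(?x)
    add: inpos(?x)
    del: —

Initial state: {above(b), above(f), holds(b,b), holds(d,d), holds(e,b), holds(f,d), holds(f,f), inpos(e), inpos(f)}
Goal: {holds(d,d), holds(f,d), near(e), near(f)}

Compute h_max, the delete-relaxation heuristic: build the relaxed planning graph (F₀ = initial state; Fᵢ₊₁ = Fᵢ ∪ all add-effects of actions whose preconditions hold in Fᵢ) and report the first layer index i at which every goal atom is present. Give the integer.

F0 = init (9 atoms)
F1 = F0 ∪ {near(b), near(d), near(e), near(f)}  (13 atoms)
goal ⊆ F1  ⇒  h_max = 1

1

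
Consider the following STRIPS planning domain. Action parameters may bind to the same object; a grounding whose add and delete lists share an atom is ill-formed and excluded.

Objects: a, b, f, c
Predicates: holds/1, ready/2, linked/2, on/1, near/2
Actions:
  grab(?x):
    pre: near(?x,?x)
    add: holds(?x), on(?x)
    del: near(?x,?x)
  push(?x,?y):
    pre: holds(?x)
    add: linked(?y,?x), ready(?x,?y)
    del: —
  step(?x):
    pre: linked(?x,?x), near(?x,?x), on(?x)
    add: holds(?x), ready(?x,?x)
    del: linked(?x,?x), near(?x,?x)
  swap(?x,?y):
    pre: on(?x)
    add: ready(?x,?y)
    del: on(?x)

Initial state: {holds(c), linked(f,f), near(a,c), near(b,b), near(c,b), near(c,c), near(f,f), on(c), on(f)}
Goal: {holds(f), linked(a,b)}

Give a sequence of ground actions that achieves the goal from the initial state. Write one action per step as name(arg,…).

grab(b); grab(f); push(b,a)

1. grab(b)  →  {holds(b), holds(c), linked(f,f), near(a,c), near(c,b), near(c,c), near(f,f), on(b), on(c), on(f)}
2. grab(f)  →  {holds(b), holds(c), holds(f), linked(f,f), near(a,c), near(c,b), near(c,c), on(b), on(c), on(f)}
3. push(b,a)  →  {holds(b), holds(c), holds(f), linked(a,b), linked(f,f), near(a,c), near(c,b), near(c,c), on(b), on(c), on(f), ready(b,a)}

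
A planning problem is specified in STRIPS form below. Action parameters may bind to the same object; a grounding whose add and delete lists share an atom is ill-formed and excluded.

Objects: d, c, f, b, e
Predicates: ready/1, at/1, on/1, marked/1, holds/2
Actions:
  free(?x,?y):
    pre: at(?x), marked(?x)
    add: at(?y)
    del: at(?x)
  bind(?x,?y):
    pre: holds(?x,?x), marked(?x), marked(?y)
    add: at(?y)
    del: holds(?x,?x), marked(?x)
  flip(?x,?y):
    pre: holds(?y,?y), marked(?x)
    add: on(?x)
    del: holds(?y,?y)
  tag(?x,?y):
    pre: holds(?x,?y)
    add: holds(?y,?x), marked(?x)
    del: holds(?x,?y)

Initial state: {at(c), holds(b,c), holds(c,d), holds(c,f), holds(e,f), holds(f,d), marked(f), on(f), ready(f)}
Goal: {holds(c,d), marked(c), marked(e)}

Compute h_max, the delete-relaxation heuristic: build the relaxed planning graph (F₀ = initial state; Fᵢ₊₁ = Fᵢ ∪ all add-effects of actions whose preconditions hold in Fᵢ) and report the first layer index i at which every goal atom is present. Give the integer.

1

F0 = init (9 atoms)
F1 = F0 ∪ {holds(c,b), holds(d,c), holds(d,f), holds(f,c), holds(f,e), marked(b), marked(c), marked(e)}  (17 atoms)
goal ⊆ F1  ⇒  h_max = 1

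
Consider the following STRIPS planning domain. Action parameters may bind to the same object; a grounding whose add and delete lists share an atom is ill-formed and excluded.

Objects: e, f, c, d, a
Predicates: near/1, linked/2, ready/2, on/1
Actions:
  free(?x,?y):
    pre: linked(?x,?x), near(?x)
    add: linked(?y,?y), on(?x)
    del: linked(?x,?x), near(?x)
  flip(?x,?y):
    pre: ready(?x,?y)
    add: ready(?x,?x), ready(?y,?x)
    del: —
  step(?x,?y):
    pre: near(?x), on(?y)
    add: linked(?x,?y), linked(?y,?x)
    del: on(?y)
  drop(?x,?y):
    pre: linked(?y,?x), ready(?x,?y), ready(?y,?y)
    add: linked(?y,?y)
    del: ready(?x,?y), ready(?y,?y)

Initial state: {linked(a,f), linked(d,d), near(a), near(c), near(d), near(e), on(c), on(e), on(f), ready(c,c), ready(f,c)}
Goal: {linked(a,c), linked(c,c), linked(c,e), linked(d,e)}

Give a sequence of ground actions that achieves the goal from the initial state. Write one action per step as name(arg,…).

1. free(d,c)  →  {linked(a,f), linked(c,c), near(a), near(c), near(e), on(c), on(d), on(e), on(f), ready(c,c), ready(f,c)}
2. step(e,d)  →  {linked(a,f), linked(c,c), linked(d,e), linked(e,d), near(a), near(c), near(e), on(c), on(e), on(f), ready(c,c), ready(f,c)}
3. step(c,e)  →  {linked(a,f), linked(c,c), linked(c,e), linked(d,e), linked(e,c), linked(e,d), near(a), near(c), near(e), on(c), on(f), ready(c,c), ready(f,c)}
4. step(a,c)  →  {linked(a,c), linked(a,f), linked(c,a), linked(c,c), linked(c,e), linked(d,e), linked(e,c), linked(e,d), near(a), near(c), near(e), on(f), ready(c,c), ready(f,c)}

free(d,c); step(e,d); step(c,e); step(a,c)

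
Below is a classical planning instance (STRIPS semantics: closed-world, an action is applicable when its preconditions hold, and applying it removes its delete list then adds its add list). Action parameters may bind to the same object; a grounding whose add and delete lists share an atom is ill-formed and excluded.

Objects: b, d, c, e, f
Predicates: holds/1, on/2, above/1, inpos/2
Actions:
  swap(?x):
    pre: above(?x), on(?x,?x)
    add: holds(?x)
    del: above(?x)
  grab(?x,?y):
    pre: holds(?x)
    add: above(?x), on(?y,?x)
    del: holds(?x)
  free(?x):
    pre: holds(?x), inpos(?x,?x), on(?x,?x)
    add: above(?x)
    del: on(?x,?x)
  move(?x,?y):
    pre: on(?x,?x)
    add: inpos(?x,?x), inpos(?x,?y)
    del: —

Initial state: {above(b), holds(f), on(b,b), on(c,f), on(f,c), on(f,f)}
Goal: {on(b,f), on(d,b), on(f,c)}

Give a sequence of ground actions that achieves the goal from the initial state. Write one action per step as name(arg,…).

1. swap(b)  →  {holds(b), holds(f), on(b,b), on(c,f), on(f,c), on(f,f)}
2. grab(b,d)  →  {above(b), holds(f), on(b,b), on(c,f), on(d,b), on(f,c), on(f,f)}
3. grab(f,b)  →  {above(b), above(f), on(b,b), on(b,f), on(c,f), on(d,b), on(f,c), on(f,f)}

swap(b); grab(b,d); grab(f,b)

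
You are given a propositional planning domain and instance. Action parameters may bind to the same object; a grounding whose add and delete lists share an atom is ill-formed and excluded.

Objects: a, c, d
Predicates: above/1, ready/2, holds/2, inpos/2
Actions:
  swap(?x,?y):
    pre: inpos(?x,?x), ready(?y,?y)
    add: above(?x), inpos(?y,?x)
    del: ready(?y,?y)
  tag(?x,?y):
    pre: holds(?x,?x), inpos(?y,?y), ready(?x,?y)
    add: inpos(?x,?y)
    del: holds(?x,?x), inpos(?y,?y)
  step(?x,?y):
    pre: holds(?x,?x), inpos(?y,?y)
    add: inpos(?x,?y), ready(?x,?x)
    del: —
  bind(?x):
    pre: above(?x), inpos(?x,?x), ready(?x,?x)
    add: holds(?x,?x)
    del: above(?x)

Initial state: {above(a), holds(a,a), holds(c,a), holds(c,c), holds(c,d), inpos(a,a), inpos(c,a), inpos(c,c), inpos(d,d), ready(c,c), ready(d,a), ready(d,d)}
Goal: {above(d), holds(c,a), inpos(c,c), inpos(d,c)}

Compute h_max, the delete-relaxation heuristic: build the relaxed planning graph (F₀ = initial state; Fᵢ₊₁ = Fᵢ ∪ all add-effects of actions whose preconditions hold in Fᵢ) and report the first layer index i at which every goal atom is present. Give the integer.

F0 = init (12 atoms)
F1 = F0 ∪ {above(c), above(d), inpos(a,c), inpos(a,d), inpos(c,d), inpos(d,a), inpos(d,c), ready(a,a)}  (20 atoms)
goal ⊆ F1  ⇒  h_max = 1

1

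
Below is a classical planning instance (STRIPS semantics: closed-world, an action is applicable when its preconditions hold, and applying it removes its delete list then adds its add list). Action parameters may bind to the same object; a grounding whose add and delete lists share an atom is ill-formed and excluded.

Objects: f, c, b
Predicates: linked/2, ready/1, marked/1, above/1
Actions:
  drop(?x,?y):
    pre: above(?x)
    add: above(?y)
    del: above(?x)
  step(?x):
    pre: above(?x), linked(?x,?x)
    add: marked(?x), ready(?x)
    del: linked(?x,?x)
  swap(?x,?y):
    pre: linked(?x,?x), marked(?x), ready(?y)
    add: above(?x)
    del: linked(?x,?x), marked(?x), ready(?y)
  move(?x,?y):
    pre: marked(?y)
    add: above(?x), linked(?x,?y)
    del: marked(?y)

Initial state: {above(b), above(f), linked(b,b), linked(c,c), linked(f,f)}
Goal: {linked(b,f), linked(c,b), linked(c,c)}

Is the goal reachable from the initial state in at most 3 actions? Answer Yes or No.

No

1. step(f)  →  {above(b), above(f), linked(b,b), linked(c,c), marked(f), ready(f)}
2. step(b)  →  {above(b), above(f), linked(c,c), marked(b), marked(f), ready(b), ready(f)}
3. move(c,b)  →  {above(b), above(c), above(f), linked(c,b), linked(c,c), marked(f), ready(b), ready(f)}
4. move(b,f)  →  {above(b), above(c), above(f), linked(b,f), linked(c,b), linked(c,c), ready(b), ready(f)}
optimal plan length = 4; 4 > 3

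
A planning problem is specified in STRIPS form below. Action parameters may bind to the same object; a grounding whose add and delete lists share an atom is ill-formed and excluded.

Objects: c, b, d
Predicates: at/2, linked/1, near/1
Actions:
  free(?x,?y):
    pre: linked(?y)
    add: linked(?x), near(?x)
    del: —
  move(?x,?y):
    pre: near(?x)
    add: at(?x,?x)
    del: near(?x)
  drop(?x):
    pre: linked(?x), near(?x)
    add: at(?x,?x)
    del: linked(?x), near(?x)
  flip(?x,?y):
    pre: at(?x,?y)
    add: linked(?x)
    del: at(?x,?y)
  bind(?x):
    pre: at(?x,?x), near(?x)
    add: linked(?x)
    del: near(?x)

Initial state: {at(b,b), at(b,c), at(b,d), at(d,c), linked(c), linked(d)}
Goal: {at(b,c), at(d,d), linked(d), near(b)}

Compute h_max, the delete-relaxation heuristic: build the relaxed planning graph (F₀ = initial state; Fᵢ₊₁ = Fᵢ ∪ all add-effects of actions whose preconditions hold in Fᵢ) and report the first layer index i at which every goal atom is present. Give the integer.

F0 = init (6 atoms)
F1 = F0 ∪ {linked(b), near(b), near(c), near(d)}  (10 atoms)
F2 = F1 ∪ {at(c,c), at(d,d)}  (12 atoms)
goal ⊆ F2  ⇒  h_max = 2

2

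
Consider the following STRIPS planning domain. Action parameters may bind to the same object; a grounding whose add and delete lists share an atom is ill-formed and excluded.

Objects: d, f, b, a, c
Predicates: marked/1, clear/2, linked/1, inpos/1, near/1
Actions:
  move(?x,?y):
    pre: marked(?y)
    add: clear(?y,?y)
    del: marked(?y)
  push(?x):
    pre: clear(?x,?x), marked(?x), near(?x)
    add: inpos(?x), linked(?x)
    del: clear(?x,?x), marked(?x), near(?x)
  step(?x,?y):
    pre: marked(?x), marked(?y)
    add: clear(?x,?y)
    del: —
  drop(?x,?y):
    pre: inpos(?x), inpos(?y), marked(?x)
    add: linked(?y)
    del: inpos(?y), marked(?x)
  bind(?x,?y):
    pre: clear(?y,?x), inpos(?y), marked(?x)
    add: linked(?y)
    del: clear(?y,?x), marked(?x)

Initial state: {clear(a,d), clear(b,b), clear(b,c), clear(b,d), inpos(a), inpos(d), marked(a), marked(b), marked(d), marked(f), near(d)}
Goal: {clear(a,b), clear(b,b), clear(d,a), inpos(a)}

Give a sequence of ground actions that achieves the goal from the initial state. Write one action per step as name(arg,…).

1. step(d,a)  →  {clear(a,d), clear(b,b), clear(b,c), clear(b,d), clear(d,a), inpos(a), inpos(d), marked(a), marked(b), marked(d), marked(f), near(d)}
2. step(a,b)  →  {clear(a,b), clear(a,d), clear(b,b), clear(b,c), clear(b,d), clear(d,a), inpos(a), inpos(d), marked(a), marked(b), marked(d), marked(f), near(d)}

step(d,a); step(a,b)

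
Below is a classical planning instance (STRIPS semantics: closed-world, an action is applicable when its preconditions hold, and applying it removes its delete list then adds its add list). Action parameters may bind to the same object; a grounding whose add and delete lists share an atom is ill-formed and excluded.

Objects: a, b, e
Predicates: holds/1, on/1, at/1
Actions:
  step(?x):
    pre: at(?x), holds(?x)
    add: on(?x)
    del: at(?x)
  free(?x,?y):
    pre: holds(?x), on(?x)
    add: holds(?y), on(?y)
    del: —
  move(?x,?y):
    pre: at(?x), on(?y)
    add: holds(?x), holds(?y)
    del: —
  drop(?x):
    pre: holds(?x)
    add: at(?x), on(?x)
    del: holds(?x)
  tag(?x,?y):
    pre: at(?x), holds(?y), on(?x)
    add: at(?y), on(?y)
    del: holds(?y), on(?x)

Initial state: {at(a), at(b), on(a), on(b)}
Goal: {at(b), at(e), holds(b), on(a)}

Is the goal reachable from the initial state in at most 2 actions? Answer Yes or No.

1. move(a,b)  →  {at(a), at(b), holds(a), holds(b), on(a), on(b)}
2. free(a,e)  →  {at(a), at(b), holds(a), holds(b), holds(e), on(a), on(b), on(e)}
3. drop(e)  →  {at(a), at(b), at(e), holds(a), holds(b), on(a), on(b), on(e)}
optimal plan length = 3; 3 > 2

No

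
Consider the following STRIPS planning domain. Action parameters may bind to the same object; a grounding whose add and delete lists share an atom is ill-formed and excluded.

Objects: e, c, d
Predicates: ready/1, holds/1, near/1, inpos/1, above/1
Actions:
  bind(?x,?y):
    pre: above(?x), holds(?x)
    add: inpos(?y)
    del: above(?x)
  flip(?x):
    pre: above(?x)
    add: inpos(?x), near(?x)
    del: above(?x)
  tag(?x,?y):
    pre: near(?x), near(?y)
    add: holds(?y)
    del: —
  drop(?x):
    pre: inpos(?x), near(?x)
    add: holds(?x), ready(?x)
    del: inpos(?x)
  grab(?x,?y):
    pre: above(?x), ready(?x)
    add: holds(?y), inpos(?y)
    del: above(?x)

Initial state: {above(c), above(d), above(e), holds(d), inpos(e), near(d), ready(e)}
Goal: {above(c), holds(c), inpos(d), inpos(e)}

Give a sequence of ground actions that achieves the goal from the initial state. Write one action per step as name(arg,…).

bind(d,d); grab(e,c)

1. bind(d,d)  →  {above(c), above(e), holds(d), inpos(d), inpos(e), near(d), ready(e)}
2. grab(e,c)  →  {above(c), holds(c), holds(d), inpos(c), inpos(d), inpos(e), near(d), ready(e)}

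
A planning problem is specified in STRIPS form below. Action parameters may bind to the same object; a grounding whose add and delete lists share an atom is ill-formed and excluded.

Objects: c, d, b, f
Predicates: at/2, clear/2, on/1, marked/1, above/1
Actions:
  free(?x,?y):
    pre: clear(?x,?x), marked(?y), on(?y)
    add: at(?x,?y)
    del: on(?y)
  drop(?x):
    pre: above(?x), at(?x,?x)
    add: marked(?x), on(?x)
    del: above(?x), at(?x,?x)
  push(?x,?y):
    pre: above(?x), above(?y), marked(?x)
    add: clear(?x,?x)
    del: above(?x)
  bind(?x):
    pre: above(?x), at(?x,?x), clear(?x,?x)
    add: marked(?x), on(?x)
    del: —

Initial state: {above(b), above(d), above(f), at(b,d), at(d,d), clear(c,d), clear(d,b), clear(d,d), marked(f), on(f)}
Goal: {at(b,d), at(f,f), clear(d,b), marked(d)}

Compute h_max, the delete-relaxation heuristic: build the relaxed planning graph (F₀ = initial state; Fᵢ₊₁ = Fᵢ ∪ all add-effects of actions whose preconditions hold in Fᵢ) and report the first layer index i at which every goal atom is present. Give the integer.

2

F0 = init (10 atoms)
F1 = F0 ∪ {at(d,f), clear(f,f), marked(d), on(d)}  (14 atoms)
F2 = F1 ∪ {at(f,d), at(f,f)}  (16 atoms)
goal ⊆ F2  ⇒  h_max = 2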